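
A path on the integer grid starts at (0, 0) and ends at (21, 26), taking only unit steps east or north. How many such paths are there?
Number of paths = 12551759587422

A monotone lattice path from (0, 0) to (21, 26) consists of 21 east steps and 26 north steps in some order, so it is determined by which 21 of the 47 steps are east. The count is C(47, 21) = 12551759587422.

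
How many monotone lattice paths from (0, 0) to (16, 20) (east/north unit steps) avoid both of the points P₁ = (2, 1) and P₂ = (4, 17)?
Number of paths = 4848930180

Inclusion–exclusion. Total paths: C(36, 16) = 7307872110. Through P₁: C(3, 2)·C(33, 14) = 2456427600. Through P₂: C(21, 4)·C(15, 12) = 2723175. Since P₁ is strictly southwest of P₂, a monotone path through both must visit P₁ then P₂; paths through both = C(3, 2)·C(18, 2)·C(15, 12) = 208845. Avoid both = 7307872110 − 2456427600 − 2723175 + 208845 = 4848930180.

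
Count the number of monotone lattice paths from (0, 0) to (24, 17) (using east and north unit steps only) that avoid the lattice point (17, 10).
Number of paths = 122631150330

Total paths from (0, 0) to (24, 17): C(41, 24) = 151584480450. Paths through (17, 10): (paths (0, 0) → (17, 10)) × (paths (17, 10) → (24, 17)) = C(27, 17) · C(14, 7) = 8436285 · 3432 = 28953330120. Avoidance count = 151584480450 − 28953330120 = 122631150330.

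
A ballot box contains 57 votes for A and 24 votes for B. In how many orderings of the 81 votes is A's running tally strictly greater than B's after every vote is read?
Strict-lead orderings = 93927421107531525800

Total orderings of the 81 votes with 57 for A: C(81, 57) = 230549124536668290600. By the Bertrand ballot formula (Cycle Lemma / reflection principle), the number of orderings in which A is strictly ahead of B throughout is (p − q)/(p + q) · C(p + q, p) = (57 − 24)/(57 + 24) · 230549124536668290600 = 93927421107531525800.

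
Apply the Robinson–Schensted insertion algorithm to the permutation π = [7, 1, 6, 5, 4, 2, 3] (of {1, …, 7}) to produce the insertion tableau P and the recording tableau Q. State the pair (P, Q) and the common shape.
P = [1, 2, 3] / [4] / [5] / [6] / [7];  Q = [1, 3, 7] / [2] / [4] / [5] / [6];  common shape = (3, 1, 1, 1, 1)

Row-insert the values π_1, π_2, … into P one at a time, bumping the leftmost entry strictly greater than the inserted value down to the next row. The recording tableau Q records, in position (i, j), the step at which that cell was added to P.
  Insert 7 (step 1): P = [7];  Q = [1]
  Insert 1 (step 2): P = [1] / [7];  Q = [1] / [2]
  Insert 6 (step 3): P = [1, 6] / [7];  Q = [1, 3] / [2]
  Insert 5 (step 4): P = [1, 5] / [6] / [7];  Q = [1, 3] / [2] / [4]
  Insert 4 (step 5): P = [1, 4] / [5] / [6] / [7];  Q = [1, 3] / [2] / [4] / [5]
  Insert 2 (step 6): P = [1, 2] / [4] / [5] / [6] / [7];  Q = [1, 3] / [2] / [4] / [5] / [6]
  Insert 3 (step 7): P = [1, 2, 3] / [4] / [5] / [6] / [7];  Q = [1, 3, 7] / [2] / [4] / [5] / [6]
Final shape: (3, 1, 1, 1, 1).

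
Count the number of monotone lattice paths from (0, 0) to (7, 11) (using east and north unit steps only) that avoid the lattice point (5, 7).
Number of paths = 19944

Total paths from (0, 0) to (7, 11): C(18, 7) = 31824. Paths through (5, 7): (paths (0, 0) → (5, 7)) × (paths (5, 7) → (7, 11)) = C(12, 5) · C(6, 2) = 792 · 15 = 11880. Avoidance count = 31824 − 11880 = 19944.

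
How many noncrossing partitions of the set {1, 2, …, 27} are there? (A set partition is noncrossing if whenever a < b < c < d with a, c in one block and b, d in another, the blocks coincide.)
C_27 = 69533550916004

These noncrossing partitions are counted by the Catalan number C_n = (1/(n + 1)) · C(2n, n). For n = 27: C_27 = (1/28) · C(54, 27) = 1946939425648112/28 = 69533550916004.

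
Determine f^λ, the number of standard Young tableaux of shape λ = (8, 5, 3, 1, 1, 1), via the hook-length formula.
# SYT of shape (8, 5, 3, 1, 1, 1) = 27855520

Hook-length formula: f^λ = n! / Π hook(c), product over all cells c of the Young diagram. For λ = (8, 5, 3, 1, 1, 1), n = 19 boxes. Hook lengths by row (left-to-right, top-to-bottom): [13, 9, 8, 6, 5, 3, 2, 1]; [9, 5, 4, 2, 1]; [6, 2, 1]; [3]; [2]; [1]. Product of hooks = 4367001600. So f^λ = 19! / 4367001600 = 121645100408832000 / 4367001600 = 27855520.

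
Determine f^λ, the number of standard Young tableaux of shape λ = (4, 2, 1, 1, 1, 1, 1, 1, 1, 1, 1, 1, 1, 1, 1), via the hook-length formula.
# SYT of shape (4, 2, 1, 1, 1, 1, 1, 1, 1, 1, 1, 1, 1, 1, 1) = 9044

Hook-length formula: f^λ = n! / Π hook(c), product over all cells c of the Young diagram. For λ = (4, 2, 1, 1, 1, 1, 1, 1, 1, 1, 1, 1, 1, 1, 1), n = 19 boxes. Hook lengths by row (left-to-right, top-to-bottom): [18, 4, 2, 1]; [15, 1]; [13]; [12]; [11]; [10]; [9]; [8]; [7]; [6]; [5]; [4]; [3]; [2]; [1]. Product of hooks = 13450364928000. So f^λ = 19! / 13450364928000 = 121645100408832000 / 13450364928000 = 9044.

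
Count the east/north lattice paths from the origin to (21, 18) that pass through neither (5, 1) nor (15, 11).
Number of paths = 44002482546

Inclusion–exclusion. Total paths: C(39, 21) = 62359143990. Through P₁: C(6, 5)·C(33, 16) = 7000818660. Through P₂: C(26, 15)·C(13, 6) = 13258090560. Since P₁ is strictly southwest of P₂, a monotone path through both must visit P₁ then P₂; paths through both = C(6, 5)·C(20, 10)·C(13, 6) = 1902247776. Avoid both = 62359143990 − 7000818660 − 13258090560 + 1902247776 = 44002482546.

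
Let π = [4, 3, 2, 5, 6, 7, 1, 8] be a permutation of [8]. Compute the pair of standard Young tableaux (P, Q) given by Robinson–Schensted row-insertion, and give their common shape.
P = [1, 5, 6, 7, 8] / [2] / [3] / [4];  Q = [1, 4, 5, 6, 8] / [2] / [3] / [7];  common shape = (5, 1, 1, 1)

Row-insert the values π_1, π_2, … into P one at a time, bumping the leftmost entry strictly greater than the inserted value down to the next row. The recording tableau Q records, in position (i, j), the step at which that cell was added to P.
  Insert 4 (step 1): P = [4];  Q = [1]
  Insert 3 (step 2): P = [3] / [4];  Q = [1] / [2]
  Insert 2 (step 3): P = [2] / [3] / [4];  Q = [1] / [2] / [3]
  Insert 5 (step 4): P = [2, 5] / [3] / [4];  Q = [1, 4] / [2] / [3]
  Insert 6 (step 5): P = [2, 5, 6] / [3] / [4];  Q = [1, 4, 5] / [2] / [3]
  Insert 7 (step 6): P = [2, 5, 6, 7] / [3] / [4];  Q = [1, 4, 5, 6] / [2] / [3]
  Insert 1 (step 7): P = [1, 5, 6, 7] / [2] / [3] / [4];  Q = [1, 4, 5, 6] / [2] / [3] / [7]
  Insert 8 (step 8): P = [1, 5, 6, 7, 8] / [2] / [3] / [4];  Q = [1, 4, 5, 6, 8] / [2] / [3] / [7]
Final shape: (5, 1, 1, 1).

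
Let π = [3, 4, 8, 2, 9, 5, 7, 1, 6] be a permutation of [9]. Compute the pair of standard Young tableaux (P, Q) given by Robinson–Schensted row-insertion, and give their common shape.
P = [1, 4, 5, 6] / [2, 7, 9] / [3, 8];  Q = [1, 2, 3, 5] / [4, 6, 7] / [8, 9];  common shape = (4, 3, 2)

Row-insert the values π_1, π_2, … into P one at a time, bumping the leftmost entry strictly greater than the inserted value down to the next row. The recording tableau Q records, in position (i, j), the step at which that cell was added to P.
  Insert 3 (step 1): P = [3];  Q = [1]
  Insert 4 (step 2): P = [3, 4];  Q = [1, 2]
  Insert 8 (step 3): P = [3, 4, 8];  Q = [1, 2, 3]
  Insert 2 (step 4): P = [2, 4, 8] / [3];  Q = [1, 2, 3] / [4]
  Insert 9 (step 5): P = [2, 4, 8, 9] / [3];  Q = [1, 2, 3, 5] / [4]
  Insert 5 (step 6): P = [2, 4, 5, 9] / [3, 8];  Q = [1, 2, 3, 5] / [4, 6]
  Insert 7 (step 7): P = [2, 4, 5, 7] / [3, 8, 9];  Q = [1, 2, 3, 5] / [4, 6, 7]
  Insert 1 (step 8): P = [1, 4, 5, 7] / [2, 8, 9] / [3];  Q = [1, 2, 3, 5] / [4, 6, 7] / [8]
  Insert 6 (step 9): P = [1, 4, 5, 6] / [2, 7, 9] / [3, 8];  Q = [1, 2, 3, 5] / [4, 6, 7] / [8, 9]
Final shape: (4, 3, 2).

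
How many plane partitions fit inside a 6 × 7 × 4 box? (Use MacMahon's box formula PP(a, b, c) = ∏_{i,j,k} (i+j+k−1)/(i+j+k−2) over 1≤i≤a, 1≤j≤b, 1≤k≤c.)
PP(6, 7, 4) = 12544848030

Evaluate the triple product over i = 1..6, j = 1..7, k = 1..4. The factors are (2/1) · (3/2) · (4/3) · (5/4) · (3/2) · (4/3) · (5/4) · (6/5) · … (168 factors total). The numerators and denominators telescope so the product is an integer; carrying out the multiplication exactly gives PP(6, 7, 4) = 12544848030.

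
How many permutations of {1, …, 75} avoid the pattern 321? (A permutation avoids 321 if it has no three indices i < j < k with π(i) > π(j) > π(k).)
C_75 = 1221395654430378811828760722007962130791020

These 321-avoiding permutations are counted by the Catalan number C_n = (1/(n + 1)) · C(2n, n). For n = 75: C_75 = (1/76) · C(150, 75) = 92826069736708789698985814872605121940117520/76 = 1221395654430378811828760722007962130791020.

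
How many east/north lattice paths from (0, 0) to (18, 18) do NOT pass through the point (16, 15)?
Number of paths = 6069733350

Total paths from (0, 0) to (18, 18): C(36, 18) = 9075135300. Paths through (16, 15): (paths (0, 0) → (16, 15)) × (paths (16, 15) → (18, 18)) = C(31, 16) · C(5, 2) = 300540195 · 10 = 3005401950. Avoidance count = 9075135300 − 3005401950 = 6069733350.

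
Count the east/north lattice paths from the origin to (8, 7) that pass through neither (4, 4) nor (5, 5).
Number of paths = 2865

Inclusion–exclusion. Total paths: C(15, 8) = 6435. Through P₁: C(8, 4)·C(7, 4) = 2450. Through P₂: C(10, 5)·C(5, 3) = 2520. Since P₁ is strictly southwest of P₂, a monotone path through both must visit P₁ then P₂; paths through both = C(8, 4)·C(2, 1)·C(5, 3) = 1400. Avoid both = 6435 − 2450 − 2520 + 1400 = 2865.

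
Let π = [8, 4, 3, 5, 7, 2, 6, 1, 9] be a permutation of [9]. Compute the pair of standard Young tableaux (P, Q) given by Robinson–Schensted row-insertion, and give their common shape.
P = [1, 5, 6, 9] / [2, 7] / [3] / [4] / [8];  Q = [1, 4, 5, 9] / [2, 7] / [3] / [6] / [8];  common shape = (4, 2, 1, 1, 1)

Row-insert the values π_1, π_2, … into P one at a time, bumping the leftmost entry strictly greater than the inserted value down to the next row. The recording tableau Q records, in position (i, j), the step at which that cell was added to P.
  Insert 8 (step 1): P = [8];  Q = [1]
  Insert 4 (step 2): P = [4] / [8];  Q = [1] / [2]
  Insert 3 (step 3): P = [3] / [4] / [8];  Q = [1] / [2] / [3]
  Insert 5 (step 4): P = [3, 5] / [4] / [8];  Q = [1, 4] / [2] / [3]
  Insert 7 (step 5): P = [3, 5, 7] / [4] / [8];  Q = [1, 4, 5] / [2] / [3]
  Insert 2 (step 6): P = [2, 5, 7] / [3] / [4] / [8];  Q = [1, 4, 5] / [2] / [3] / [6]
  Insert 6 (step 7): P = [2, 5, 6] / [3, 7] / [4] / [8];  Q = [1, 4, 5] / [2, 7] / [3] / [6]
  Insert 1 (step 8): P = [1, 5, 6] / [2, 7] / [3] / [4] / [8];  Q = [1, 4, 5] / [2, 7] / [3] / [6] / [8]
  Insert 9 (step 9): P = [1, 5, 6, 9] / [2, 7] / [3] / [4] / [8];  Q = [1, 4, 5, 9] / [2, 7] / [3] / [6] / [8]
Final shape: (4, 2, 1, 1, 1).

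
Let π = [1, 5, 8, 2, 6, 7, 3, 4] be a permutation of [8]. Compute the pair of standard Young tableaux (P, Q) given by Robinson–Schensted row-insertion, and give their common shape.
P = [1, 2, 3, 4] / [5, 6, 7] / [8];  Q = [1, 2, 3, 6] / [4, 5, 8] / [7];  common shape = (4, 3, 1)

Row-insert the values π_1, π_2, … into P one at a time, bumping the leftmost entry strictly greater than the inserted value down to the next row. The recording tableau Q records, in position (i, j), the step at which that cell was added to P.
  Insert 1 (step 1): P = [1];  Q = [1]
  Insert 5 (step 2): P = [1, 5];  Q = [1, 2]
  Insert 8 (step 3): P = [1, 5, 8];  Q = [1, 2, 3]
  Insert 2 (step 4): P = [1, 2, 8] / [5];  Q = [1, 2, 3] / [4]
  Insert 6 (step 5): P = [1, 2, 6] / [5, 8];  Q = [1, 2, 3] / [4, 5]
  Insert 7 (step 6): P = [1, 2, 6, 7] / [5, 8];  Q = [1, 2, 3, 6] / [4, 5]
  Insert 3 (step 7): P = [1, 2, 3, 7] / [5, 6] / [8];  Q = [1, 2, 3, 6] / [4, 5] / [7]
  Insert 4 (step 8): P = [1, 2, 3, 4] / [5, 6, 7] / [8];  Q = [1, 2, 3, 6] / [4, 5, 8] / [7]
Final shape: (4, 3, 1).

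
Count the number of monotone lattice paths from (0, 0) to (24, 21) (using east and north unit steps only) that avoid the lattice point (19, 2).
Number of paths = 3773646824310

Total paths from (0, 0) to (24, 21): C(45, 24) = 3773655750150. Paths through (19, 2): (paths (0, 0) → (19, 2)) × (paths (19, 2) → (24, 21)) = C(21, 19) · C(24, 5) = 210 · 42504 = 8925840. Avoidance count = 3773655750150 − 8925840 = 3773646824310.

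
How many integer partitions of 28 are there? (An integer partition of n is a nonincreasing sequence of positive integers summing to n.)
p(28) = 3718

Compute p(n) via the recurrence p(n, m) = p(n, m−1) + p(n−m, m), where p(n, m) counts partitions of n with all parts ≤ m and p(n) = p(n, n). The base cases are p(0, m) = 1 and p(n, 0) = 0 for n > 0. Filling the table yields p(28) = 3718. (Euler's pentagonal recurrence is an alternative.)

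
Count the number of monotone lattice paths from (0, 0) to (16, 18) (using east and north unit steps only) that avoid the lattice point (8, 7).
Number of paths = 1717591260

Total paths from (0, 0) to (16, 18): C(34, 16) = 2203961430. Paths through (8, 7): (paths (0, 0) → (8, 7)) × (paths (8, 7) → (16, 18)) = C(15, 8) · C(19, 8) = 6435 · 75582 = 486370170. Avoidance count = 2203961430 − 486370170 = 1717591260.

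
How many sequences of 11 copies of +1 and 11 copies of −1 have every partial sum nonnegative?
C_11 = 58786

These ballot sequences are counted by the Catalan number C_n = (1/(n + 1)) · C(2n, n). For n = 11: C_11 = (1/12) · C(22, 11) = 705432/12 = 58786.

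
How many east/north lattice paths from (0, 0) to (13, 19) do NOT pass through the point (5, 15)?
Number of paths = 339699120

Total paths from (0, 0) to (13, 19): C(32, 13) = 347373600. Paths through (5, 15): (paths (0, 0) → (5, 15)) × (paths (5, 15) → (13, 19)) = C(20, 5) · C(12, 8) = 15504 · 495 = 7674480. Avoidance count = 347373600 − 7674480 = 339699120.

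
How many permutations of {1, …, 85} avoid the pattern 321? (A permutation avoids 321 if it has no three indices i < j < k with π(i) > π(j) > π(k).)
C_85 = 1063353702922273835973036658043476458723103404520

These 321-avoiding permutations are counted by the Catalan number C_n = (1/(n + 1)) · C(2n, n). For n = 85: C_85 = (1/86) · C(170, 85) = 91448418451315549893681152591738975450186892788720/86 = 1063353702922273835973036658043476458723103404520.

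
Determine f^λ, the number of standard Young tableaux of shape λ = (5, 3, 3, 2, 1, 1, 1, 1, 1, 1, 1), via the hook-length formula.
# SYT of shape (5, 3, 3, 2, 1, 1, 1, 1, 1, 1, 1) = 16124160

Hook-length formula: f^λ = n! / Π hook(c), product over all cells c of the Young diagram. For λ = (5, 3, 3, 2, 1, 1, 1, 1, 1, 1, 1), n = 20 boxes. Hook lengths by row (left-to-right, top-to-bottom): [15, 7, 5, 2, 1]; [12, 4, 2]; [11, 3, 1]; [9, 1]; [7]; [6]; [5]; [4]; [3]; [2]; [1]. Product of hooks = 150885504000. So f^λ = 20! / 150885504000 = 2432902008176640000 / 150885504000 = 16124160.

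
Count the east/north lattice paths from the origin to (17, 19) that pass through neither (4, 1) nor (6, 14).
Number of paths = 7399220745

Inclusion–exclusion. Total paths: C(36, 17) = 8597496600. Through P₁: C(5, 4)·C(31, 13) = 1031265375. Through P₂: C(20, 6)·C(16, 11) = 169303680. Since P₁ is strictly southwest of P₂, a monotone path through both must visit P₁ then P₂; paths through both = C(5, 4)·C(15, 2)·C(16, 11) = 2293200. Avoid both = 8597496600 − 1031265375 − 169303680 + 2293200 = 7399220745.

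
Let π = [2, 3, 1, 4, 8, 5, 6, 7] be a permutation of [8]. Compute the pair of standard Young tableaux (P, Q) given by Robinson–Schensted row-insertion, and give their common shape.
P = [1, 3, 4, 5, 6, 7] / [2, 8];  Q = [1, 2, 4, 5, 7, 8] / [3, 6];  common shape = (6, 2)

Row-insert the values π_1, π_2, … into P one at a time, bumping the leftmost entry strictly greater than the inserted value down to the next row. The recording tableau Q records, in position (i, j), the step at which that cell was added to P.
  Insert 2 (step 1): P = [2];  Q = [1]
  Insert 3 (step 2): P = [2, 3];  Q = [1, 2]
  Insert 1 (step 3): P = [1, 3] / [2];  Q = [1, 2] / [3]
  Insert 4 (step 4): P = [1, 3, 4] / [2];  Q = [1, 2, 4] / [3]
  Insert 8 (step 5): P = [1, 3, 4, 8] / [2];  Q = [1, 2, 4, 5] / [3]
  Insert 5 (step 6): P = [1, 3, 4, 5] / [2, 8];  Q = [1, 2, 4, 5] / [3, 6]
  Insert 6 (step 7): P = [1, 3, 4, 5, 6] / [2, 8];  Q = [1, 2, 4, 5, 7] / [3, 6]
  Insert 7 (step 8): P = [1, 3, 4, 5, 6, 7] / [2, 8];  Q = [1, 2, 4, 5, 7, 8] / [3, 6]
Final shape: (6, 2).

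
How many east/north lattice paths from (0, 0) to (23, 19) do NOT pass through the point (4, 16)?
Number of paths = 446767849500

Total paths from (0, 0) to (23, 19): C(42, 23) = 446775310800. Paths through (4, 16): (paths (0, 0) → (4, 16)) × (paths (4, 16) → (23, 19)) = C(20, 4) · C(22, 19) = 4845 · 1540 = 7461300. Avoidance count = 446775310800 − 7461300 = 446767849500.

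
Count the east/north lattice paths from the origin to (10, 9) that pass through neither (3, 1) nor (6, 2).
Number of paths = 62678

Inclusion–exclusion. Total paths: C(19, 10) = 92378. Through P₁: C(4, 3)·C(15, 7) = 25740. Through P₂: C(8, 6)·C(11, 4) = 9240. Since P₁ is strictly southwest of P₂, a monotone path through both must visit P₁ then P₂; paths through both = C(4, 3)·C(4, 3)·C(11, 4) = 5280. Avoid both = 92378 − 25740 − 9240 + 5280 = 62678.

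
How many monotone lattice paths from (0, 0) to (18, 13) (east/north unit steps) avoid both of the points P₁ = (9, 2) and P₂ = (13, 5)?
Number of paths = 188465734

Inclusion–exclusion. Total paths: C(31, 18) = 206253075. Through P₁: C(11, 9)·C(20, 9) = 9237800. Through P₂: C(18, 13)·C(13, 5) = 11027016. Since P₁ is strictly southwest of P₂, a monotone path through both must visit P₁ then P₂; paths through both = C(11, 9)·C(7, 4)·C(13, 5) = 2477475. Avoid both = 206253075 − 9237800 − 11027016 + 2477475 = 188465734.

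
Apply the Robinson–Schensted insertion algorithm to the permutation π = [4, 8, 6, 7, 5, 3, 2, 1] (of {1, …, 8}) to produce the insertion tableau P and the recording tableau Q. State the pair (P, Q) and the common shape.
P = [1, 5, 7] / [2] / [3] / [4] / [6] / [8];  Q = [1, 2, 4] / [3] / [5] / [6] / [7] / [8];  common shape = (3, 1, 1, 1, 1, 1)

Row-insert the values π_1, π_2, … into P one at a time, bumping the leftmost entry strictly greater than the inserted value down to the next row. The recording tableau Q records, in position (i, j), the step at which that cell was added to P.
  Insert 4 (step 1): P = [4];  Q = [1]
  Insert 8 (step 2): P = [4, 8];  Q = [1, 2]
  Insert 6 (step 3): P = [4, 6] / [8];  Q = [1, 2] / [3]
  Insert 7 (step 4): P = [4, 6, 7] / [8];  Q = [1, 2, 4] / [3]
  Insert 5 (step 5): P = [4, 5, 7] / [6] / [8];  Q = [1, 2, 4] / [3] / [5]
  Insert 3 (step 6): P = [3, 5, 7] / [4] / [6] / [8];  Q = [1, 2, 4] / [3] / [5] / [6]
  Insert 2 (step 7): P = [2, 5, 7] / [3] / [4] / [6] / [8];  Q = [1, 2, 4] / [3] / [5] / [6] / [7]
  Insert 1 (step 8): P = [1, 5, 7] / [2] / [3] / [4] / [6] / [8];  Q = [1, 2, 4] / [3] / [5] / [6] / [7] / [8]
Final shape: (3, 1, 1, 1, 1, 1).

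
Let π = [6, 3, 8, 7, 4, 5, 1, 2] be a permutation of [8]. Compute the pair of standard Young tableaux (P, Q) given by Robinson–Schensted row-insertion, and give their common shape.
P = [1, 2, 5] / [3, 4] / [6, 7] / [8];  Q = [1, 3, 6] / [2, 4] / [5, 8] / [7];  common shape = (3, 2, 2, 1)

Row-insert the values π_1, π_2, … into P one at a time, bumping the leftmost entry strictly greater than the inserted value down to the next row. The recording tableau Q records, in position (i, j), the step at which that cell was added to P.
  Insert 6 (step 1): P = [6];  Q = [1]
  Insert 3 (step 2): P = [3] / [6];  Q = [1] / [2]
  Insert 8 (step 3): P = [3, 8] / [6];  Q = [1, 3] / [2]
  Insert 7 (step 4): P = [3, 7] / [6, 8];  Q = [1, 3] / [2, 4]
  Insert 4 (step 5): P = [3, 4] / [6, 7] / [8];  Q = [1, 3] / [2, 4] / [5]
  Insert 5 (step 6): P = [3, 4, 5] / [6, 7] / [8];  Q = [1, 3, 6] / [2, 4] / [5]
  Insert 1 (step 7): P = [1, 4, 5] / [3, 7] / [6] / [8];  Q = [1, 3, 6] / [2, 4] / [5] / [7]
  Insert 2 (step 8): P = [1, 2, 5] / [3, 4] / [6, 7] / [8];  Q = [1, 3, 6] / [2, 4] / [5, 8] / [7]
Final shape: (3, 2, 2, 1).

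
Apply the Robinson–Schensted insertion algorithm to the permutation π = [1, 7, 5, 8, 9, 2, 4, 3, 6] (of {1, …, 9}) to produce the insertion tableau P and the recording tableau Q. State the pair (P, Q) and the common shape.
P = [1, 2, 3, 6] / [4, 8, 9] / [5] / [7];  Q = [1, 2, 4, 5] / [3, 7, 9] / [6] / [8];  common shape = (4, 3, 1, 1)

Row-insert the values π_1, π_2, … into P one at a time, bumping the leftmost entry strictly greater than the inserted value down to the next row. The recording tableau Q records, in position (i, j), the step at which that cell was added to P.
  Insert 1 (step 1): P = [1];  Q = [1]
  Insert 7 (step 2): P = [1, 7];  Q = [1, 2]
  Insert 5 (step 3): P = [1, 5] / [7];  Q = [1, 2] / [3]
  Insert 8 (step 4): P = [1, 5, 8] / [7];  Q = [1, 2, 4] / [3]
  Insert 9 (step 5): P = [1, 5, 8, 9] / [7];  Q = [1, 2, 4, 5] / [3]
  Insert 2 (step 6): P = [1, 2, 8, 9] / [5] / [7];  Q = [1, 2, 4, 5] / [3] / [6]
  Insert 4 (step 7): P = [1, 2, 4, 9] / [5, 8] / [7];  Q = [1, 2, 4, 5] / [3, 7] / [6]
  Insert 3 (step 8): P = [1, 2, 3, 9] / [4, 8] / [5] / [7];  Q = [1, 2, 4, 5] / [3, 7] / [6] / [8]
  Insert 6 (step 9): P = [1, 2, 3, 6] / [4, 8, 9] / [5] / [7];  Q = [1, 2, 4, 5] / [3, 7, 9] / [6] / [8]
Final shape: (4, 3, 1, 1).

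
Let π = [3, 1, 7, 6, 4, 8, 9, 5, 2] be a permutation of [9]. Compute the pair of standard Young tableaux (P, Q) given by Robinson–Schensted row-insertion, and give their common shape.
P = [1, 2, 5, 9] / [3, 4, 8] / [6] / [7];  Q = [1, 3, 6, 7] / [2, 4, 8] / [5] / [9];  common shape = (4, 3, 1, 1)

Row-insert the values π_1, π_2, … into P one at a time, bumping the leftmost entry strictly greater than the inserted value down to the next row. The recording tableau Q records, in position (i, j), the step at which that cell was added to P.
  Insert 3 (step 1): P = [3];  Q = [1]
  Insert 1 (step 2): P = [1] / [3];  Q = [1] / [2]
  Insert 7 (step 3): P = [1, 7] / [3];  Q = [1, 3] / [2]
  Insert 6 (step 4): P = [1, 6] / [3, 7];  Q = [1, 3] / [2, 4]
  Insert 4 (step 5): P = [1, 4] / [3, 6] / [7];  Q = [1, 3] / [2, 4] / [5]
  Insert 8 (step 6): P = [1, 4, 8] / [3, 6] / [7];  Q = [1, 3, 6] / [2, 4] / [5]
  Insert 9 (step 7): P = [1, 4, 8, 9] / [3, 6] / [7];  Q = [1, 3, 6, 7] / [2, 4] / [5]
  Insert 5 (step 8): P = [1, 4, 5, 9] / [3, 6, 8] / [7];  Q = [1, 3, 6, 7] / [2, 4, 8] / [5]
  Insert 2 (step 9): P = [1, 2, 5, 9] / [3, 4, 8] / [6] / [7];  Q = [1, 3, 6, 7] / [2, 4, 8] / [5] / [9]
Final shape: (4, 3, 1, 1).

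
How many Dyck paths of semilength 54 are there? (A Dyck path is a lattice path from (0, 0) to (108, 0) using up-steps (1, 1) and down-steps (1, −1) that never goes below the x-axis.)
C_54 = 451959718027953471447609509424

These Dyck paths are counted by the Catalan number C_n = (1/(n + 1)) · C(2n, n). For n = 54: C_54 = (1/55) · C(108, 54) = 24857784491537440929618523018320/55 = 451959718027953471447609509424.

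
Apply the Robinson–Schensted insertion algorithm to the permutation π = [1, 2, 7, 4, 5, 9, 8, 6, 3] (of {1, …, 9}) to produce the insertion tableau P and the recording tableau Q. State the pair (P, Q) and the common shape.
P = [1, 2, 3, 5, 6] / [4, 8] / [7] / [9];  Q = [1, 2, 3, 5, 6] / [4, 7] / [8] / [9];  common shape = (5, 2, 1, 1)

Row-insert the values π_1, π_2, … into P one at a time, bumping the leftmost entry strictly greater than the inserted value down to the next row. The recording tableau Q records, in position (i, j), the step at which that cell was added to P.
  Insert 1 (step 1): P = [1];  Q = [1]
  Insert 2 (step 2): P = [1, 2];  Q = [1, 2]
  Insert 7 (step 3): P = [1, 2, 7];  Q = [1, 2, 3]
  Insert 4 (step 4): P = [1, 2, 4] / [7];  Q = [1, 2, 3] / [4]
  Insert 5 (step 5): P = [1, 2, 4, 5] / [7];  Q = [1, 2, 3, 5] / [4]
  Insert 9 (step 6): P = [1, 2, 4, 5, 9] / [7];  Q = [1, 2, 3, 5, 6] / [4]
  Insert 8 (step 7): P = [1, 2, 4, 5, 8] / [7, 9];  Q = [1, 2, 3, 5, 6] / [4, 7]
  Insert 6 (step 8): P = [1, 2, 4, 5, 6] / [7, 8] / [9];  Q = [1, 2, 3, 5, 6] / [4, 7] / [8]
  Insert 3 (step 9): P = [1, 2, 3, 5, 6] / [4, 8] / [7] / [9];  Q = [1, 2, 3, 5, 6] / [4, 7] / [8] / [9]
Final shape: (5, 2, 1, 1).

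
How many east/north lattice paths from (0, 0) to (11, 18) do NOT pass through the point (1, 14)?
Number of paths = 34582275

Total paths from (0, 0) to (11, 18): C(29, 11) = 34597290. Paths through (1, 14): (paths (0, 0) → (1, 14)) × (paths (1, 14) → (11, 18)) = C(15, 1) · C(14, 10) = 15 · 1001 = 15015. Avoidance count = 34597290 − 15015 = 34582275.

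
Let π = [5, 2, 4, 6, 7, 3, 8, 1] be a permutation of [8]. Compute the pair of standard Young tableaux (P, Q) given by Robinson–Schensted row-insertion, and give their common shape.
P = [1, 3, 6, 7, 8] / [2] / [4] / [5];  Q = [1, 3, 4, 5, 7] / [2] / [6] / [8];  common shape = (5, 1, 1, 1)

Row-insert the values π_1, π_2, … into P one at a time, bumping the leftmost entry strictly greater than the inserted value down to the next row. The recording tableau Q records, in position (i, j), the step at which that cell was added to P.
  Insert 5 (step 1): P = [5];  Q = [1]
  Insert 2 (step 2): P = [2] / [5];  Q = [1] / [2]
  Insert 4 (step 3): P = [2, 4] / [5];  Q = [1, 3] / [2]
  Insert 6 (step 4): P = [2, 4, 6] / [5];  Q = [1, 3, 4] / [2]
  Insert 7 (step 5): P = [2, 4, 6, 7] / [5];  Q = [1, 3, 4, 5] / [2]
  Insert 3 (step 6): P = [2, 3, 6, 7] / [4] / [5];  Q = [1, 3, 4, 5] / [2] / [6]
  Insert 8 (step 7): P = [2, 3, 6, 7, 8] / [4] / [5];  Q = [1, 3, 4, 5, 7] / [2] / [6]
  Insert 1 (step 8): P = [1, 3, 6, 7, 8] / [2] / [4] / [5];  Q = [1, 3, 4, 5, 7] / [2] / [6] / [8]
Final shape: (5, 1, 1, 1).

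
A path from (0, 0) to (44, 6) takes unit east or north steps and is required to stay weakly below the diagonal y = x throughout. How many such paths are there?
Number of paths = 13771940

By the reflection principle (André's argument), the number of monotone paths to (44, 6) with n ≤ m that never go above y = x is C(50, 44) − C(50, 45) = 15890700 − 2118760 = 13771940.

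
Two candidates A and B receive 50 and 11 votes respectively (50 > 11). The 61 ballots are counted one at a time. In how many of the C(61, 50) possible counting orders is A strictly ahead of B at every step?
Strict-lead orderings = 267306097734

Total orderings of the 61 votes with 50 for A: C(61, 50) = 418094152866. By the Bertrand ballot formula (Cycle Lemma / reflection principle), the number of orderings in which A is strictly ahead of B throughout is (p − q)/(p + q) · C(p + q, p) = (50 − 11)/(50 + 11) · 418094152866 = 267306097734.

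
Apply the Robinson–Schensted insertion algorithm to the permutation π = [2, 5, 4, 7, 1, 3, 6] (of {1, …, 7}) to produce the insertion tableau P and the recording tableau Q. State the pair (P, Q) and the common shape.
P = [1, 3, 6] / [2, 4, 7] / [5];  Q = [1, 2, 4] / [3, 6, 7] / [5];  common shape = (3, 3, 1)

Row-insert the values π_1, π_2, … into P one at a time, bumping the leftmost entry strictly greater than the inserted value down to the next row. The recording tableau Q records, in position (i, j), the step at which that cell was added to P.
  Insert 2 (step 1): P = [2];  Q = [1]
  Insert 5 (step 2): P = [2, 5];  Q = [1, 2]
  Insert 4 (step 3): P = [2, 4] / [5];  Q = [1, 2] / [3]
  Insert 7 (step 4): P = [2, 4, 7] / [5];  Q = [1, 2, 4] / [3]
  Insert 1 (step 5): P = [1, 4, 7] / [2] / [5];  Q = [1, 2, 4] / [3] / [5]
  Insert 3 (step 6): P = [1, 3, 7] / [2, 4] / [5];  Q = [1, 2, 4] / [3, 6] / [5]
  Insert 6 (step 7): P = [1, 3, 6] / [2, 4, 7] / [5];  Q = [1, 2, 4] / [3, 6, 7] / [5]
Final shape: (3, 3, 1).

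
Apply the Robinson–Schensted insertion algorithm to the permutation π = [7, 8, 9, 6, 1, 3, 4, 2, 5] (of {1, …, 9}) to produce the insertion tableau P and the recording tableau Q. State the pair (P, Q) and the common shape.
P = [1, 2, 4, 5] / [3, 8, 9] / [6] / [7];  Q = [1, 2, 3, 9] / [4, 6, 7] / [5] / [8];  common shape = (4, 3, 1, 1)

Row-insert the values π_1, π_2, … into P one at a time, bumping the leftmost entry strictly greater than the inserted value down to the next row. The recording tableau Q records, in position (i, j), the step at which that cell was added to P.
  Insert 7 (step 1): P = [7];  Q = [1]
  Insert 8 (step 2): P = [7, 8];  Q = [1, 2]
  Insert 9 (step 3): P = [7, 8, 9];  Q = [1, 2, 3]
  Insert 6 (step 4): P = [6, 8, 9] / [7];  Q = [1, 2, 3] / [4]
  Insert 1 (step 5): P = [1, 8, 9] / [6] / [7];  Q = [1, 2, 3] / [4] / [5]
  Insert 3 (step 6): P = [1, 3, 9] / [6, 8] / [7];  Q = [1, 2, 3] / [4, 6] / [5]
  Insert 4 (step 7): P = [1, 3, 4] / [6, 8, 9] / [7];  Q = [1, 2, 3] / [4, 6, 7] / [5]
  Insert 2 (step 8): P = [1, 2, 4] / [3, 8, 9] / [6] / [7];  Q = [1, 2, 3] / [4, 6, 7] / [5] / [8]
  Insert 5 (step 9): P = [1, 2, 4, 5] / [3, 8, 9] / [6] / [7];  Q = [1, 2, 3, 9] / [4, 6, 7] / [5] / [8]
Final shape: (4, 3, 1, 1).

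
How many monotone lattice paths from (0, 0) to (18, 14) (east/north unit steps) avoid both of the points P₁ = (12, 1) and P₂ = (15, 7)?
Number of paths = 450748644

Inclusion–exclusion. Total paths: C(32, 18) = 471435600. Through P₁: C(13, 12)·C(19, 6) = 352716. Through P₂: C(22, 15)·C(10, 3) = 20465280. Since P₁ is strictly southwest of P₂, a monotone path through both must visit P₁ then P₂; paths through both = C(13, 12)·C(9, 3)·C(10, 3) = 131040. Avoid both = 471435600 − 352716 − 20465280 + 131040 = 450748644.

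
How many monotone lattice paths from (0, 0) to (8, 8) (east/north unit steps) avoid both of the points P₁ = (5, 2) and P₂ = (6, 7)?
Number of paths = 6336

Inclusion–exclusion. Total paths: C(16, 8) = 12870. Through P₁: C(7, 5)·C(9, 3) = 1764. Through P₂: C(13, 6)·C(3, 2) = 5148. Since P₁ is strictly southwest of P₂, a monotone path through both must visit P₁ then P₂; paths through both = C(7, 5)·C(6, 1)·C(3, 2) = 378. Avoid both = 12870 − 1764 − 5148 + 378 = 6336.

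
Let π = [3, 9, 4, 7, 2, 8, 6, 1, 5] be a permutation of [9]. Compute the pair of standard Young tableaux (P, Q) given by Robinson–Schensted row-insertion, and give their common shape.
P = [1, 4, 5, 8] / [2, 6] / [3, 7] / [9];  Q = [1, 2, 4, 6] / [3, 7] / [5, 9] / [8];  common shape = (4, 2, 2, 1)

Row-insert the values π_1, π_2, … into P one at a time, bumping the leftmost entry strictly greater than the inserted value down to the next row. The recording tableau Q records, in position (i, j), the step at which that cell was added to P.
  Insert 3 (step 1): P = [3];  Q = [1]
  Insert 9 (step 2): P = [3, 9];  Q = [1, 2]
  Insert 4 (step 3): P = [3, 4] / [9];  Q = [1, 2] / [3]
  Insert 7 (step 4): P = [3, 4, 7] / [9];  Q = [1, 2, 4] / [3]
  Insert 2 (step 5): P = [2, 4, 7] / [3] / [9];  Q = [1, 2, 4] / [3] / [5]
  Insert 8 (step 6): P = [2, 4, 7, 8] / [3] / [9];  Q = [1, 2, 4, 6] / [3] / [5]
  Insert 6 (step 7): P = [2, 4, 6, 8] / [3, 7] / [9];  Q = [1, 2, 4, 6] / [3, 7] / [5]
  Insert 1 (step 8): P = [1, 4, 6, 8] / [2, 7] / [3] / [9];  Q = [1, 2, 4, 6] / [3, 7] / [5] / [8]
  Insert 5 (step 9): P = [1, 4, 5, 8] / [2, 6] / [3, 7] / [9];  Q = [1, 2, 4, 6] / [3, 7] / [5, 9] / [8]
Final shape: (4, 2, 2, 1).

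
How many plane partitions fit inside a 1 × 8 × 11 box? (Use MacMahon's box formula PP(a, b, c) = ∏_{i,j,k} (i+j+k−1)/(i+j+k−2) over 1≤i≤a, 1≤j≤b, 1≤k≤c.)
PP(1, 8, 11) = 75582

Evaluate the triple product over i = 1..1, j = 1..8, k = 1..11. The factors are (2/1) · (3/2) · (4/3) · (5/4) · (6/5) · (7/6) · (8/7) · (9/8) · … (88 factors total). The numerators and denominators telescope so the product is an integer; carrying out the multiplication exactly gives PP(1, 8, 11) = 75582.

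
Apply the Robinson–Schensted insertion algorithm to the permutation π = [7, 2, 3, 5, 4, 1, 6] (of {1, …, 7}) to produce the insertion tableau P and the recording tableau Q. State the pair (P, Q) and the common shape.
P = [1, 3, 4, 6] / [2] / [5] / [7];  Q = [1, 3, 4, 7] / [2] / [5] / [6];  common shape = (4, 1, 1, 1)

Row-insert the values π_1, π_2, … into P one at a time, bumping the leftmost entry strictly greater than the inserted value down to the next row. The recording tableau Q records, in position (i, j), the step at which that cell was added to P.
  Insert 7 (step 1): P = [7];  Q = [1]
  Insert 2 (step 2): P = [2] / [7];  Q = [1] / [2]
  Insert 3 (step 3): P = [2, 3] / [7];  Q = [1, 3] / [2]
  Insert 5 (step 4): P = [2, 3, 5] / [7];  Q = [1, 3, 4] / [2]
  Insert 4 (step 5): P = [2, 3, 4] / [5] / [7];  Q = [1, 3, 4] / [2] / [5]
  Insert 1 (step 6): P = [1, 3, 4] / [2] / [5] / [7];  Q = [1, 3, 4] / [2] / [5] / [6]
  Insert 6 (step 7): P = [1, 3, 4, 6] / [2] / [5] / [7];  Q = [1, 3, 4, 7] / [2] / [5] / [6]
Final shape: (4, 1, 1, 1).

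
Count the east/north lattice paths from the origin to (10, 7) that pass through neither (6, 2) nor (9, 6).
Number of paths = 7870

Inclusion–exclusion. Total paths: C(17, 10) = 19448. Through P₁: C(8, 6)·C(9, 4) = 3528. Through P₂: C(15, 9)·C(2, 1) = 10010. Since P₁ is strictly southwest of P₂, a monotone path through both must visit P₁ then P₂; paths through both = C(8, 6)·C(7, 3)·C(2, 1) = 1960. Avoid both = 19448 − 3528 − 10010 + 1960 = 7870.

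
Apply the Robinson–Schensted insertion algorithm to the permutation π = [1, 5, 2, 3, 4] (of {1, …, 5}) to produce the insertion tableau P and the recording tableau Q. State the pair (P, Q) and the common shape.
P = [1, 2, 3, 4] / [5];  Q = [1, 2, 4, 5] / [3];  common shape = (4, 1)

Row-insert the values π_1, π_2, … into P one at a time, bumping the leftmost entry strictly greater than the inserted value down to the next row. The recording tableau Q records, in position (i, j), the step at which that cell was added to P.
  Insert 1 (step 1): P = [1];  Q = [1]
  Insert 5 (step 2): P = [1, 5];  Q = [1, 2]
  Insert 2 (step 3): P = [1, 2] / [5];  Q = [1, 2] / [3]
  Insert 3 (step 4): P = [1, 2, 3] / [5];  Q = [1, 2, 4] / [3]
  Insert 4 (step 5): P = [1, 2, 3, 4] / [5];  Q = [1, 2, 4, 5] / [3]
Final shape: (4, 1).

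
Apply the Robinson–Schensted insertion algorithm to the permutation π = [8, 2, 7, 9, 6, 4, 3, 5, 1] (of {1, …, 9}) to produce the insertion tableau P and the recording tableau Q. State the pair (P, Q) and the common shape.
P = [1, 3, 5] / [2, 9] / [4] / [6] / [7] / [8];  Q = [1, 3, 4] / [2, 8] / [5] / [6] / [7] / [9];  common shape = (3, 2, 1, 1, 1, 1)

Row-insert the values π_1, π_2, … into P one at a time, bumping the leftmost entry strictly greater than the inserted value down to the next row. The recording tableau Q records, in position (i, j), the step at which that cell was added to P.
  Insert 8 (step 1): P = [8];  Q = [1]
  Insert 2 (step 2): P = [2] / [8];  Q = [1] / [2]
  Insert 7 (step 3): P = [2, 7] / [8];  Q = [1, 3] / [2]
  Insert 9 (step 4): P = [2, 7, 9] / [8];  Q = [1, 3, 4] / [2]
  Insert 6 (step 5): P = [2, 6, 9] / [7] / [8];  Q = [1, 3, 4] / [2] / [5]
  Insert 4 (step 6): P = [2, 4, 9] / [6] / [7] / [8];  Q = [1, 3, 4] / [2] / [5] / [6]
  Insert 3 (step 7): P = [2, 3, 9] / [4] / [6] / [7] / [8];  Q = [1, 3, 4] / [2] / [5] / [6] / [7]
  Insert 5 (step 8): P = [2, 3, 5] / [4, 9] / [6] / [7] / [8];  Q = [1, 3, 4] / [2, 8] / [5] / [6] / [7]
  Insert 1 (step 9): P = [1, 3, 5] / [2, 9] / [4] / [6] / [7] / [8];  Q = [1, 3, 4] / [2, 8] / [5] / [6] / [7] / [9]
Final shape: (3, 2, 1, 1, 1, 1).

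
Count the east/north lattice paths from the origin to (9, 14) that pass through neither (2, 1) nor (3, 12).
Number of paths = 572898

Inclusion–exclusion. Total paths: C(23, 9) = 817190. Through P₁: C(3, 2)·C(20, 7) = 232560. Through P₂: C(15, 3)·C(8, 6) = 12740. Since P₁ is strictly southwest of P₂, a monotone path through both must visit P₁ then P₂; paths through both = C(3, 2)·C(12, 1)·C(8, 6) = 1008. Avoid both = 817190 − 232560 − 12740 + 1008 = 572898.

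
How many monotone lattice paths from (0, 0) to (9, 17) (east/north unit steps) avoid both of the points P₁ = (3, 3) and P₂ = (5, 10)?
Number of paths = 1595960

Inclusion–exclusion. Total paths: C(26, 9) = 3124550. Through P₁: C(6, 3)·C(20, 6) = 775200. Through P₂: C(15, 5)·C(11, 4) = 990990. Since P₁ is strictly southwest of P₂, a monotone path through both must visit P₁ then P₂; paths through both = C(6, 3)·C(9, 2)·C(11, 4) = 237600. Avoid both = 3124550 − 775200 − 990990 + 237600 = 1595960.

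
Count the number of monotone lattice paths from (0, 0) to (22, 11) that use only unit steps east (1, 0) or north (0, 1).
Number of paths = 193536720

A monotone lattice path from (0, 0) to (22, 11) consists of 22 east steps and 11 north steps in some order, so it is determined by which 22 of the 33 steps are east. The count is C(33, 22) = 193536720.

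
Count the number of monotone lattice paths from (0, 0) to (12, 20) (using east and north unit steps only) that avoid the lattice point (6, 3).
Number of paths = 217313292

Total paths from (0, 0) to (12, 20): C(32, 12) = 225792840. Paths through (6, 3): (paths (0, 0) → (6, 3)) × (paths (6, 3) → (12, 20)) = C(9, 6) · C(23, 6) = 84 · 100947 = 8479548. Avoidance count = 225792840 − 8479548 = 217313292.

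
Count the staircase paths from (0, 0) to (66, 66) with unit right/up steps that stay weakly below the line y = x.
C_66 = 5632681584560312734993915705849145100

These NE paths below the diagonal are counted by the Catalan number C_n = (1/(n + 1)) · C(2n, n). For n = 66: C_66 = (1/67) · C(132, 66) = 377389666165540953244592352291892721700/67 = 5632681584560312734993915705849145100.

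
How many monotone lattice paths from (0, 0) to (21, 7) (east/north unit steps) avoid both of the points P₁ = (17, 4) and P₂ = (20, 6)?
Number of paths = 633805

Inclusion–exclusion. Total paths: C(28, 21) = 1184040. Through P₁: C(21, 17)·C(7, 4) = 209475. Through P₂: C(26, 20)·C(2, 1) = 460460. Since P₁ is strictly southwest of P₂, a monotone path through both must visit P₁ then P₂; paths through both = C(21, 17)·C(5, 3)·C(2, 1) = 119700. Avoid both = 1184040 − 209475 − 460460 + 119700 = 633805.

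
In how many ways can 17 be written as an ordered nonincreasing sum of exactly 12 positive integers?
p(17, 12 parts) = 7

Partitions of n into exactly k parts are in bijection with partitions of n − k into at most k parts (subtract 1 from each part). So p(17, exactly 12) = p(5, parts ≤ 12). Computing via the recurrence p(m, j) = p(m, j−1) + p(m−j, j) gives 7.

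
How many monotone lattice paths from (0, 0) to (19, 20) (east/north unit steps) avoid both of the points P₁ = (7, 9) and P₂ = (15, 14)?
Number of paths = 40260041290

Inclusion–exclusion. Total paths: C(39, 19) = 68923264410. Through P₁: C(16, 7)·C(23, 12) = 15467772320. Through P₂: C(29, 15)·C(10, 4) = 16287339600. Since P₁ is strictly southwest of P₂, a monotone path through both must visit P₁ then P₂; paths through both = C(16, 7)·C(13, 8)·C(10, 4) = 3091888800. Avoid both = 68923264410 − 15467772320 − 16287339600 + 3091888800 = 40260041290.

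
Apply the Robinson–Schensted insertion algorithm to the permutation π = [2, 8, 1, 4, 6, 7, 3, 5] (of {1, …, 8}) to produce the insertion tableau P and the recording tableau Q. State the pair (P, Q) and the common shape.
P = [1, 3, 5, 7] / [2, 4, 6] / [8];  Q = [1, 2, 5, 6] / [3, 4, 8] / [7];  common shape = (4, 3, 1)

Row-insert the values π_1, π_2, … into P one at a time, bumping the leftmost entry strictly greater than the inserted value down to the next row. The recording tableau Q records, in position (i, j), the step at which that cell was added to P.
  Insert 2 (step 1): P = [2];  Q = [1]
  Insert 8 (step 2): P = [2, 8];  Q = [1, 2]
  Insert 1 (step 3): P = [1, 8] / [2];  Q = [1, 2] / [3]
  Insert 4 (step 4): P = [1, 4] / [2, 8];  Q = [1, 2] / [3, 4]
  Insert 6 (step 5): P = [1, 4, 6] / [2, 8];  Q = [1, 2, 5] / [3, 4]
  Insert 7 (step 6): P = [1, 4, 6, 7] / [2, 8];  Q = [1, 2, 5, 6] / [3, 4]
  Insert 3 (step 7): P = [1, 3, 6, 7] / [2, 4] / [8];  Q = [1, 2, 5, 6] / [3, 4] / [7]
  Insert 5 (step 8): P = [1, 3, 5, 7] / [2, 4, 6] / [8];  Q = [1, 2, 5, 6] / [3, 4, 8] / [7]
Final shape: (4, 3, 1).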